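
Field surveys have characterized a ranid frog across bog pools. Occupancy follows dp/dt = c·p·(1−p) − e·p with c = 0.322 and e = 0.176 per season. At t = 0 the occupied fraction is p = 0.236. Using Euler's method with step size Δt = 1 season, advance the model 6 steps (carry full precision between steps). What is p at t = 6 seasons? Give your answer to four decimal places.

0.3291

Update rule: p ← p + [c·p·(1−p) − e·p]·Δt with Δt = 1.
  1  |  dp/dt·Δt = +0.016522  |  p_1 = 0.252522
  2  |  dp/dt·Δt = +0.016335  |  p_2 = 0.268857
  3  |  dp/dt·Δt = +0.015978  |  p_3 = 0.284835
  4  |  dp/dt·Δt = +0.015462  |  p_4 = 0.300296
  5  |  dp/dt·Δt = +0.014806  |  p_5 = 0.315102
  6  |  dp/dt·Δt = +0.014034  |  p_6 = 0.329136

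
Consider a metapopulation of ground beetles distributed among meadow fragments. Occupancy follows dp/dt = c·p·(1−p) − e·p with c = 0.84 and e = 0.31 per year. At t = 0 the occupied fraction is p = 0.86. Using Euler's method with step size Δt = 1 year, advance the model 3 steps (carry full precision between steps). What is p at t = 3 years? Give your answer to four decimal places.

Update rule: p ← p + [c·p·(1−p) − e·p]·Δt with Δt = 1.
p: 0.86000 → 0.69454  (Δp = -0.16546)
p: 0.69454 → 0.65744  (Δp = -0.03710)
p: 0.65744 → 0.64281  (Δp = -0.01463)

0.6428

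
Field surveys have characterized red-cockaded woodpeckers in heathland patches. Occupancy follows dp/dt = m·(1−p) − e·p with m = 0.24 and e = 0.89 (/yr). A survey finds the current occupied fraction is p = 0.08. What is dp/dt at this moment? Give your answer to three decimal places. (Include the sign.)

Colonization term: m·(1−p) = 0.24×0.9200 = 0.22080.
Extinction term: e·p = 0.07120.
dp/dt = 0.22080 − 0.07120 = 0.14960.

0.150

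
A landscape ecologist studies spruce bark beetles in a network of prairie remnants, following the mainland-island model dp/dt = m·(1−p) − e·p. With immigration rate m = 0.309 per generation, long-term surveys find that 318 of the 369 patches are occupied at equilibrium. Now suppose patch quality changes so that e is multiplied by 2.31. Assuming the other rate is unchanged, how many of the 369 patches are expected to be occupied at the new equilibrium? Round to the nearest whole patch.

Observed p* = 318/369 = 0.86179.
Balance m(1−p*) = e·p* gives e = m(1−p*)/p* = 0.309×0.13821/0.86179 = 0.04956.
New p* = m/(m+e) = 0.30900/(0.30900+0.11448) = 0.72967.
Expected occupied = 369 × 0.72967 = 269.25 ≈ 269.

269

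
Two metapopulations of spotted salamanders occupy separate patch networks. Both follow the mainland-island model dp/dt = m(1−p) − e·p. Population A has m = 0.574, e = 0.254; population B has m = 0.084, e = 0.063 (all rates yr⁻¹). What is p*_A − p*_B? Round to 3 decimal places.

0.122

A: p*_A = m/(m+e) = 0.574/0.8280 = 0.6932.
B: p*_B = 0.084/0.1470 = 0.5714.
p*_A − p*_B = 0.6932 − 0.5714 = 0.1218.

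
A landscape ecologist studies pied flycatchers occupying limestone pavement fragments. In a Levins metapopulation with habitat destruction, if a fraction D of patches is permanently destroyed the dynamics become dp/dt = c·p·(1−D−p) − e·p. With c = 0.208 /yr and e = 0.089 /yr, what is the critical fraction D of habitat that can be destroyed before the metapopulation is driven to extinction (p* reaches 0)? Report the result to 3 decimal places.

The nontrivial equilibrium is p* = (1−D) − e/c; extinction occurs when this hits zero.
So D_crit = 1 − e/c = 1 − 0.089/0.208 = 1 − 0.4279 = 0.5721.
Note this equals the original equilibrium occupancy — the Levins extinction-debt result.

0.572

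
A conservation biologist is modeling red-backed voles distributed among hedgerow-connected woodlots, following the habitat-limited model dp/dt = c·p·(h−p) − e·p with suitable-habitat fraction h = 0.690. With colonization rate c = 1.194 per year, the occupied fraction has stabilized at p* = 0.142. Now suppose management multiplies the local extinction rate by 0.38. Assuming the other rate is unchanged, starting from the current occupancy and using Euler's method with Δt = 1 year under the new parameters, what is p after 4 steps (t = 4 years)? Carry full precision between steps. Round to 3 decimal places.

0.394

Balance c(h−p*) = e gives e = 1.194×(0.69 − 0.14200) = 0.65431.
Starting from p₀ = 0.14200; update p ← p + (dp/dt)·Δt with the new parameters.
t = 1: p = 0.14200 + (+0.05761) = 0.19961
t = 2: p = 0.19961 + (+0.06725) = 0.26685
t = 3: p = 0.26685 + (+0.06847) = 0.33533
t = 4: p = 0.33533 + (+0.05863) = 0.39395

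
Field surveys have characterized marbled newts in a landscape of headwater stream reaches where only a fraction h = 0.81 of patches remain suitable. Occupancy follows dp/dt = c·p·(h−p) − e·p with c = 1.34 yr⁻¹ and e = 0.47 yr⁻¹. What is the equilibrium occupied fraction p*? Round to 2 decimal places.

Setting dp/dt = 0 and dividing by p* gives c·(h−p*) = e.
So p* = h − e/c = 0.81 − 0.47/1.34 = 0.81 − 0.3507 = 0.4593.

0.46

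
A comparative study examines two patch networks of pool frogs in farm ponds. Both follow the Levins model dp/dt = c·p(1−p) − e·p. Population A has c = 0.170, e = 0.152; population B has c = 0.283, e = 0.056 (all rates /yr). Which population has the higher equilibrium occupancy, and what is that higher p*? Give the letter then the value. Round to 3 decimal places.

B, 0.802

A: p*_A = 1 − 0.152/0.170 = 0.1059.
B: p*_B = 1 − 0.056/0.283 = 0.8021.
B is higher at 0.8021.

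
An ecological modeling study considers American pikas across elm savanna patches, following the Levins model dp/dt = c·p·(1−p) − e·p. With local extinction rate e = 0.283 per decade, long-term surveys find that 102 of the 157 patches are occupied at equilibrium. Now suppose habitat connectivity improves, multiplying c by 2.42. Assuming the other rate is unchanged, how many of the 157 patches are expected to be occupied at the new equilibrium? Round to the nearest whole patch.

134

Observed p* = 102/157 = 0.64968.
Balance c(1−p*) = e gives c = e/(1 − 0.64968) = 0.283/0.35032 = 0.80783.
New p* = 1 − e/c = 1 − 0.28300/1.95495 = 0.85524.
Expected occupied = 157 × 0.85524 = 134.27 ≈ 134.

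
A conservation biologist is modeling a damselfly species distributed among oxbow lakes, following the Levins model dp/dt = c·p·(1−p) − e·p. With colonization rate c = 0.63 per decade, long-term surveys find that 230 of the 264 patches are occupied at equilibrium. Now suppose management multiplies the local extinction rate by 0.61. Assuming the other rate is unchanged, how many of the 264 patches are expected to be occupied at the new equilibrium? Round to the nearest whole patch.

243

Observed p* = 230/264 = 0.87121.
Balance c(1−p*) = e gives e = 0.63×(1 − 0.87121) = 0.08114.
New p* = 1 − e/c = 1 − 0.04950/0.63000 = 0.92143.
Expected occupied = 264 × 0.92143 = 243.26 ≈ 243.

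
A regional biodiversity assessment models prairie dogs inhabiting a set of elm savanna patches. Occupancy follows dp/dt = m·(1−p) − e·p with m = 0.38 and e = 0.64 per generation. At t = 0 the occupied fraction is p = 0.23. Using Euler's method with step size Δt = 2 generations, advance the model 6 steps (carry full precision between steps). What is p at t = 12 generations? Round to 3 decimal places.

0.192

Update rule: p ← p + [m·(1−p) − e·p]·Δt with Δt = 2.
p: 0.23000 → 0.52080  (Δp = +0.29080)
p: 0.52080 → 0.21837  (Δp = -0.30243)
p: 0.21837 → 0.53290  (Δp = +0.31453)
p: 0.53290 → 0.20579  (Δp = -0.32711)
p: 0.20579 → 0.54598  (Δp = +0.34019)
p: 0.54598 → 0.19218  (Δp = -0.35380)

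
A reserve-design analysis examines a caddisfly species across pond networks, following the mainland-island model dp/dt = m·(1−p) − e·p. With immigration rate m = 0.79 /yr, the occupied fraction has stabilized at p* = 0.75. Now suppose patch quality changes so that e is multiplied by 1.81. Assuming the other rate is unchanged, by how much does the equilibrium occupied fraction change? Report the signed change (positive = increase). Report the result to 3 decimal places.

Balance m(1−p*) = e·p* gives e = m(1−p*)/p* = 0.79×0.25000/0.75000 = 0.26333.
New p* = m/(m+e) = 0.79000/(0.79000+0.47663) = 0.62370.
Δp* = 0.62370 − 0.75000 = -0.12630.

-0.126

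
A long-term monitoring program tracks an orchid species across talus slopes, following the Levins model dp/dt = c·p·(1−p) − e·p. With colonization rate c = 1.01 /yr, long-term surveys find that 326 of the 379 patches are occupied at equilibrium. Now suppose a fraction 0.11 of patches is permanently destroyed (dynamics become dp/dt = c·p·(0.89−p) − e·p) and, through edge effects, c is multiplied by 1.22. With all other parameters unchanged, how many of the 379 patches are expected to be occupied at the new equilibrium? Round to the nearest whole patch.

Observed p* = 326/379 = 0.86016.
Balance c(1−p*) = e gives e = 1.01×(1 − 0.86016) = 0.14124.
New p* = 0.89 − e/c = 0.89 − 0.14124/1.23220 = 0.77538.
Expected occupied = 379 × 0.77538 = 293.87 ≈ 294.

294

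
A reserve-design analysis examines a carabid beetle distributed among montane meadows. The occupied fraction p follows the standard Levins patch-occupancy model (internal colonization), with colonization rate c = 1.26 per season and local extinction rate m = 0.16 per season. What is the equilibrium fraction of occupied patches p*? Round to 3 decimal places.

At equilibrium, colonization balances extinction: c·p*·(1−p*) = m·p*.
So p* = 1 − m/c = 1 − 0.16/1.26 = 1 − 0.1270 = 0.8730.

0.873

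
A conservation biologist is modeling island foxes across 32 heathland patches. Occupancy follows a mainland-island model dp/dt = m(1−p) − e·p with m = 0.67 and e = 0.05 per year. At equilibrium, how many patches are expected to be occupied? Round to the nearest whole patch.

30

p* = m/(m+e) = 0.67/0.7200 = 0.9306.
Expected occupied patches = N × p* = 32 × 0.9306 = 29.78 ≈ 30.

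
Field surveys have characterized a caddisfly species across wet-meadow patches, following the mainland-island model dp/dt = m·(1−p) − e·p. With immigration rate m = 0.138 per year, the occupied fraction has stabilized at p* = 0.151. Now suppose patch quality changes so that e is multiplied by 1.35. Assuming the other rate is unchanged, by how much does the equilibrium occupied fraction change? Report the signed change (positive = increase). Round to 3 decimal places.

-0.035

Balance m(1−p*) = e·p* gives e = m(1−p*)/p* = 0.138×0.84900/0.15100 = 0.77591.
New p* = m/(m+e) = 0.13800/(0.13800+1.04748) = 0.11641.
Δp* = 0.11641 − 0.15100 = -0.03459.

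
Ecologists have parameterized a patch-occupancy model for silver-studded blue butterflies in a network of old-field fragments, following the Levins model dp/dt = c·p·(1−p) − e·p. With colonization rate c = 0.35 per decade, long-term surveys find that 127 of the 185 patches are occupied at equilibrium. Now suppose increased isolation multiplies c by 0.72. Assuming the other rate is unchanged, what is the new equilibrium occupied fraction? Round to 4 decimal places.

0.5646

Observed p* = 127/185 = 0.68649.
Balance c(1−p*) = e gives e = 0.35×(1 − 0.68649) = 0.10973.
New p* = 1 − e/c = 1 − 0.10973/0.25200 = 0.56456.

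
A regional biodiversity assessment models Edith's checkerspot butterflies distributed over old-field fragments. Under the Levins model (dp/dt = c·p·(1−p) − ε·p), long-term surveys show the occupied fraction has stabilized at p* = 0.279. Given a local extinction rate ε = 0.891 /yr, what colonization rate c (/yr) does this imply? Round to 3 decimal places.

At equilibrium c(1−p*) = ε, so c = ε/(1−p*).
c = 0.891/(1 − 0.279) = 0.891/0.7210 = 1.2358.

1.236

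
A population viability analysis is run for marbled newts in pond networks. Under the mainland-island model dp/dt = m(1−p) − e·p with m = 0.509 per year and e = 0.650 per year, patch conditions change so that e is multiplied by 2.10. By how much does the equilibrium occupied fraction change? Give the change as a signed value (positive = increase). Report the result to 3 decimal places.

Before: p* = 0.509/(0.509+0.650) = 0.4392.
After: m = 0.509, e = 1.365; p* = 0.509/1.8740 = 0.2716.
Δp* = 0.2716 − 0.4392 = -0.1676.

-0.168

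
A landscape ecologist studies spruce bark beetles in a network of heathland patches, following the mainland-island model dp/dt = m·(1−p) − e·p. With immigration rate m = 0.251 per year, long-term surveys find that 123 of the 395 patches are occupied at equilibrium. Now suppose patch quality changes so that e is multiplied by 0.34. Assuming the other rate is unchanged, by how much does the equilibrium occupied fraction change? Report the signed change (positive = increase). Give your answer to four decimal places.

0.2594

Observed p* = 123/395 = 0.31139.
Balance m(1−p*) = e·p* gives e = m(1−p*)/p* = 0.251×0.68861/0.31139 = 0.55506.
New p* = m/(m+e) = 0.25100/(0.25100+0.18872) = 0.57082.
Δp* = 0.57082 − 0.31139 = +0.25943.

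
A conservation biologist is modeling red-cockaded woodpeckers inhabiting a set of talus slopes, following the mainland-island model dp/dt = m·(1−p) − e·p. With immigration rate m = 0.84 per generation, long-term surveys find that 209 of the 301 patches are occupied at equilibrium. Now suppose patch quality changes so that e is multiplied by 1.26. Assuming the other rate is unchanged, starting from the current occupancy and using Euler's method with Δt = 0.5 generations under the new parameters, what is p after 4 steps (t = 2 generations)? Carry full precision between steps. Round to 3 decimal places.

0.644

Observed p* = 209/301 = 0.69435.
Balance m(1−p*) = e·p* gives e = m(1−p*)/p* = 0.84×0.30565/0.69435 = 0.36976.
Starting from p₀ = 0.69435; update p ← p + (dp/dt)·Δt with the new parameters.
p: 0.69435 → 0.66098  (Δp = -0.03338)
p: 0.66098 → 0.64939  (Δp = -0.01158)
p: 0.64939 → 0.64537  (Δp = -0.00402)
p: 0.64537 → 0.64398  (Δp = -0.00140)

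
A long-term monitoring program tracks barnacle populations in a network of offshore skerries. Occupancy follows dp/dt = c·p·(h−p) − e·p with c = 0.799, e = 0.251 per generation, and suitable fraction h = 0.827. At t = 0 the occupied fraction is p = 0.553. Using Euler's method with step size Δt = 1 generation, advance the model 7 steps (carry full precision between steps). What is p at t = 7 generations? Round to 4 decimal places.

0.5137

Update rule: p ← p + [c·p·(h−p) − e·p]·Δt with Δt = 1.
p: 0.55300 → 0.53526  (Δp = -0.01774)
p: 0.53526 → 0.52568  (Δp = -0.00958)
p: 0.52568 → 0.52029  (Δp = -0.00539)
p: 0.52029 → 0.51720  (Δp = -0.00309)
p: 0.51720 → 0.51541  (Δp = -0.00180)
p: 0.51541 → 0.51436  (Δp = -0.00105)
p: 0.51436 → 0.51374  (Δp = -0.00062)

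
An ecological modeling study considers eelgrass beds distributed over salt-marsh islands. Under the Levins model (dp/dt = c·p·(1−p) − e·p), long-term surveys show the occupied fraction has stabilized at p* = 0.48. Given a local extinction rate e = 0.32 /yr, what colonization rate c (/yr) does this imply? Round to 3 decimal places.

0.615

At equilibrium c(1−p*) = e, so c = e/(1−p*).
c = 0.32/(1 − 0.48) = 0.32/0.5200 = 0.6154.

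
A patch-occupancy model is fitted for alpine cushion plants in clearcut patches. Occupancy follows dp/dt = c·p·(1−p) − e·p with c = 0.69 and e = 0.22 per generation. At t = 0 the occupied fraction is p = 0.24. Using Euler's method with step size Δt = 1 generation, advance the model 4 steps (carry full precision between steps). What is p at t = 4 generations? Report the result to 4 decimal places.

0.5391

Update rule: p ← p + [c·p·(1−p) − e·p]·Δt with Δt = 1.
t = 1: p = 0.24000 + (+0.07306) = 0.31306
t = 2: p = 0.31306 + (+0.07951) = 0.39257
t = 3: p = 0.39257 + (+0.07817) = 0.47074
t = 4: p = 0.47074 + (+0.06835) = 0.53909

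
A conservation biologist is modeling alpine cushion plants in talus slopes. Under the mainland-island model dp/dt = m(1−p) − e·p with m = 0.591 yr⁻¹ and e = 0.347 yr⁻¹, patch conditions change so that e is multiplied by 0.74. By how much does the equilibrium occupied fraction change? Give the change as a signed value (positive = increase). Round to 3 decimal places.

Before: p* = 0.591/(0.591+0.347) = 0.6301.
After: m = 0.591, e = 0.25678; p* = 0.591/0.8478 = 0.6971.
Δp* = 0.6971 − 0.6301 = +0.0671.

0.067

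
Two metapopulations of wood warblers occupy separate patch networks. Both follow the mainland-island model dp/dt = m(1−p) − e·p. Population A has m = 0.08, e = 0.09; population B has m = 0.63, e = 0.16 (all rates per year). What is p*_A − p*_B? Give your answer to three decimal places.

-0.327

A: p*_A = m/(m+e) = 0.08/0.1700 = 0.4706.
B: p*_B = 0.63/0.7900 = 0.7975.
p*_A − p*_B = 0.4706 − 0.7975 = -0.3269.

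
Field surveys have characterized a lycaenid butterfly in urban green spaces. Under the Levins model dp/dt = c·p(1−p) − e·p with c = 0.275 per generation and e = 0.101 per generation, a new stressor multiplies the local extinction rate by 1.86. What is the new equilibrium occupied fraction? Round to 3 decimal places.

Before: p* = 1 − 0.101/0.275 = 0.6327.
After the change, c = 0.275, e = 0.18786, so p* = 1 − 0.18786/0.275 = 0.3169.

0.317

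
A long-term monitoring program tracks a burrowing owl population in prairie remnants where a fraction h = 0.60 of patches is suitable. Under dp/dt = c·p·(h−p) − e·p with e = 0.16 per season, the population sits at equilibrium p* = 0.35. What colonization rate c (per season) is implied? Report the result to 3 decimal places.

At equilibrium c(h−p*) = e, so c = e/(h−p*).
c = 0.16/(0.60 − 0.35) = 0.16/0.2500 = 0.6400.

0.640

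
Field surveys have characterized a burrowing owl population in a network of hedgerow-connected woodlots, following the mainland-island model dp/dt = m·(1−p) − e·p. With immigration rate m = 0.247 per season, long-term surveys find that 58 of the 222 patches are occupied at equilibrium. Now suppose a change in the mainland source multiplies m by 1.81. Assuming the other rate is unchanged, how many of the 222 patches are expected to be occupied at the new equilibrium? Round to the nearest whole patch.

Observed p* = 58/222 = 0.26126.
Balance m(1−p*) = e·p* gives e = m(1−p*)/p* = 0.247×0.73874/0.26126 = 0.69842.
New p* = m/(m+e) = 0.44707/(0.44707+0.69842) = 0.39029.
Expected occupied = 222 × 0.39029 = 86.64 ≈ 87.

87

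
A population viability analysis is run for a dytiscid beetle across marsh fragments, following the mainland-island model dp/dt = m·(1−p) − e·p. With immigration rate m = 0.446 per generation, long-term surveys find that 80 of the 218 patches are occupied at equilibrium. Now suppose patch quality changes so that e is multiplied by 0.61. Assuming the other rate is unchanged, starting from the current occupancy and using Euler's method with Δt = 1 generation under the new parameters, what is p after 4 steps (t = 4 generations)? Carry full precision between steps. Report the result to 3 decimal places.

Observed p* = 80/218 = 0.36697.
Balance m(1−p*) = e·p* gives e = m(1−p*)/p* = 0.446×0.63303/0.36697 = 0.76935.
Starting from p₀ = 0.36697; update p ← p + (dp/dt)·Δt with the new parameters.
  1  |  dp/dt·Δt = +0.110109  |  p_1 = 0.477081
  2  |  dp/dt·Δt = +0.009326  |  p_2 = 0.486407
  3  |  dp/dt·Δt = +0.000790  |  p_3 = 0.487197
  4  |  dp/dt·Δt = +0.000067  |  p_4 = 0.487264

0.487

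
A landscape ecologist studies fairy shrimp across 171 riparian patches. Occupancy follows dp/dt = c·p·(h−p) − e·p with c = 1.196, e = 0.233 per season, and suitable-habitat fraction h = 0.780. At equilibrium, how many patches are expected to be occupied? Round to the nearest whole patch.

p* = h − e/c = 0.780 − 0.1948 = 0.5852.
Expected occupied patches = N × p* = 171 × 0.5852 = 100.07 ≈ 100.

100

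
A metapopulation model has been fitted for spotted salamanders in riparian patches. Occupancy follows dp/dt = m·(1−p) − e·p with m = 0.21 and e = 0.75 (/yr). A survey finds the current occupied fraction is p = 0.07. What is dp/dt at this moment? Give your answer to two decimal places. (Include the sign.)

0.14

Colonization term: m·(1−p) = 0.21×0.9300 = 0.19530.
Extinction term: e·p = 0.05250.
dp/dt = 0.19530 − 0.05250 = 0.14280.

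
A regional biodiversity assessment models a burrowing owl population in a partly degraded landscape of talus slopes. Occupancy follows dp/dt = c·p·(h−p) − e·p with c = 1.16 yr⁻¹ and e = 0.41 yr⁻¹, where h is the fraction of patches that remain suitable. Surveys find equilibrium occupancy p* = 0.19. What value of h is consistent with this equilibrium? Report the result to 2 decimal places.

At equilibrium c(h−p*) = e, so h = p* + e/c.
h = 0.19 + 0.41/1.16 = 0.19 + 0.3534 = 0.5434.

0.54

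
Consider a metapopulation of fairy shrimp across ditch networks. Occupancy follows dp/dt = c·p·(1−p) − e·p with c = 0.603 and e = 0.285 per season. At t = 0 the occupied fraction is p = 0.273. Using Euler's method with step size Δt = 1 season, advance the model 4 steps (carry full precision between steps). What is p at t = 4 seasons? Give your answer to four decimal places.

Update rule: p ← p + [c·p·(1−p) − e·p]·Δt with Δt = 1.
p: 0.27300 → 0.31487  (Δp = +0.04187)
p: 0.31487 → 0.35522  (Δp = +0.04035)
p: 0.35522 → 0.39209  (Δp = +0.03687)
p: 0.39209 → 0.42407  (Δp = +0.03198)

0.4241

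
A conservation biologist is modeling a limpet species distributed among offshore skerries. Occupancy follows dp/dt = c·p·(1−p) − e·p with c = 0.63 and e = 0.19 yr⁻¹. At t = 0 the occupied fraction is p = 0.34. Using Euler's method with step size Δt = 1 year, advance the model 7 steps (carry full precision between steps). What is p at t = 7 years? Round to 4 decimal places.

Update rule: p ← p + [c·p·(1−p) − e·p]·Δt with Δt = 1.
  1  |  dp/dt·Δt = +0.076772  |  p_1 = 0.416772
  2  |  dp/dt·Δt = +0.073949  |  p_2 = 0.490721
  3  |  dp/dt·Δt = +0.064209  |  p_3 = 0.554930
  4  |  dp/dt·Δt = +0.050162  |  p_4 = 0.605092
  5  |  dp/dt·Δt = +0.035574  |  p_5 = 0.640667
  6  |  dp/dt·Δt = +0.023307  |  p_6 = 0.663974
  7  |  dp/dt·Δt = +0.014406  |  p_7 = 0.678380

0.6784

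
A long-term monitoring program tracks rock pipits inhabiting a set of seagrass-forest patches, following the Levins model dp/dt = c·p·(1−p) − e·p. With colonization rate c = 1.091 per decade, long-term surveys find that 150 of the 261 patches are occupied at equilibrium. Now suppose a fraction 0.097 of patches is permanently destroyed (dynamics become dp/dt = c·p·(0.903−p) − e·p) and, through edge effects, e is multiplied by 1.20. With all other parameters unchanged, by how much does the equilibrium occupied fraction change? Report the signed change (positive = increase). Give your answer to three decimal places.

-0.182

Observed p* = 150/261 = 0.57471.
Balance c(1−p*) = e gives e = 1.091×(1 − 0.57471) = 0.46399.
New p* = 0.903 − e/c = 0.903 − 0.55679/1.09100 = 0.39265.
Δp* = 0.39265 − 0.57471 = -0.18206.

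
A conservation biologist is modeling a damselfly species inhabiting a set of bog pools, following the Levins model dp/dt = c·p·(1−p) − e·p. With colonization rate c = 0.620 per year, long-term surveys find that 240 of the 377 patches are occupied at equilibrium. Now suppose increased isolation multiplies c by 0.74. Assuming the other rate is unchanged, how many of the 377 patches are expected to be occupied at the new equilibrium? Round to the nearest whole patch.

192

Observed p* = 240/377 = 0.63660.
Balance c(1−p*) = e gives e = 0.620×(1 − 0.63660) = 0.22531.
New p* = 1 − e/c = 1 − 0.22531/0.45880 = 0.50891.
Expected occupied = 377 × 0.50891 = 191.86 ≈ 192.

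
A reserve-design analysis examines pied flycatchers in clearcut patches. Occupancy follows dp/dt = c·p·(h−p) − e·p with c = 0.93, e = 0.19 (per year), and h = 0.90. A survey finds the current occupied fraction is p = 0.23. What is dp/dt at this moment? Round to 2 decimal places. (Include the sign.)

Colonization term: c·p·(h−p) = 0.93×0.23×0.6700 = 0.14331.
Extinction term: e·p = 0.04370.
dp/dt = 0.14331 − 0.04370 = 0.09961.

0.10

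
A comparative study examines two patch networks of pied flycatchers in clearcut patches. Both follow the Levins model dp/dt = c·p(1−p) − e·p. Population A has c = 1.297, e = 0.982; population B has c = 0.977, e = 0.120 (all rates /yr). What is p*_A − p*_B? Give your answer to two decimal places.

-0.63

A: p*_A = 1 − 0.982/1.297 = 0.2429.
B: p*_B = 1 − 0.120/0.977 = 0.8772.
p*_A − p*_B = 0.2429 − 0.8772 = -0.6343.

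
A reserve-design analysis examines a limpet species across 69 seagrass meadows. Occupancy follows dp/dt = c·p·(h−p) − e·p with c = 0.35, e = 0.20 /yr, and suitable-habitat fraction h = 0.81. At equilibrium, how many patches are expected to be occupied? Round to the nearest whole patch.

p* = h − e/c = 0.81 − 0.5714 = 0.2386.
Expected occupied patches = N × p* = 69 × 0.2386 = 16.46 ≈ 16.

16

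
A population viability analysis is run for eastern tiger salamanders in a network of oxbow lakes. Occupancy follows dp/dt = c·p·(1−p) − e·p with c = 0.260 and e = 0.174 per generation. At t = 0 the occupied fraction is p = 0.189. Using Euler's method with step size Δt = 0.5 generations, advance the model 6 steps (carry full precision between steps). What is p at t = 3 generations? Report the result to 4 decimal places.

0.2095

Update rule: p ← p + [c·p·(1−p) − e·p]·Δt with Δt = 0.5.
step 1: Δp = +0.00348, p = 0.19248
step 2: Δp = +0.00346, p = 0.19594
step 3: Δp = +0.00343, p = 0.19938
step 4: Δp = +0.00341, p = 0.20278
step 5: Δp = +0.00337, p = 0.20616
step 6: Δp = +0.00334, p = 0.20950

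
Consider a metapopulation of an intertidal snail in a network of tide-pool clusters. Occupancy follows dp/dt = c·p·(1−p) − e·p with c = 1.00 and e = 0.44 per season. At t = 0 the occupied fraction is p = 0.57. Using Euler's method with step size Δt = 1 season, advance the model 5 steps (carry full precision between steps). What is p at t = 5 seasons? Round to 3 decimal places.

0.560

Update rule: p ← p + [c·p·(1−p) − e·p]·Δt with Δt = 1.
step 1: Δp = -0.00570, p = 0.56430
step 2: Δp = -0.00243, p = 0.56187
step 3: Δp = -0.00105, p = 0.56082
step 4: Δp = -0.00046, p = 0.56036
step 5: Δp = -0.00020, p = 0.56016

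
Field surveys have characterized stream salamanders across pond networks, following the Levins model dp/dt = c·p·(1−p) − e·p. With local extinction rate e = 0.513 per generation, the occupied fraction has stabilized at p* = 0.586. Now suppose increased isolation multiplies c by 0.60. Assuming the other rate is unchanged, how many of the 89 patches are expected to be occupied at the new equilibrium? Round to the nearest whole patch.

28

Balance c(1−p*) = e gives c = e/(1 − 0.58600) = 0.513/0.41400 = 1.23913.
New p* = 1 − e/c = 1 − 0.51300/0.74348 = 0.31000.
Expected occupied = 89 × 0.31000 = 27.59 ≈ 28.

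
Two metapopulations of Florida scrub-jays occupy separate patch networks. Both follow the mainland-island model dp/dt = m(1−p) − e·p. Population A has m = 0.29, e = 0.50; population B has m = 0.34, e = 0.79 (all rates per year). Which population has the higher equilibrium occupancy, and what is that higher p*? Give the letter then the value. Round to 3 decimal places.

A, 0.367

A: p*_A = m/(m+e) = 0.29/0.7900 = 0.3671.
B: p*_B = 0.34/1.1300 = 0.3009.
A is higher at 0.3671.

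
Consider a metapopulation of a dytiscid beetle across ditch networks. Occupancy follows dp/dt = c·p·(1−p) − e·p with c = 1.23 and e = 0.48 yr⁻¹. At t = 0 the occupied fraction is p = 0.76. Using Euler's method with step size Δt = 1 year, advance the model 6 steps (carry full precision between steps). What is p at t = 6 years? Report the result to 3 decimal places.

0.610

Update rule: p ← p + [c·p·(1−p) − e·p]·Δt with Δt = 1.
p: 0.76000 → 0.61955  (Δp = -0.14045)
p: 0.61955 → 0.61209  (Δp = -0.00746)
p: 0.61209 → 0.61033  (Δp = -0.00175)
p: 0.61033 → 0.60990  (Δp = -0.00043)
p: 0.60990 → 0.60979  (Δp = -0.00011)
p: 0.60979 → 0.60977  (Δp = -0.00003)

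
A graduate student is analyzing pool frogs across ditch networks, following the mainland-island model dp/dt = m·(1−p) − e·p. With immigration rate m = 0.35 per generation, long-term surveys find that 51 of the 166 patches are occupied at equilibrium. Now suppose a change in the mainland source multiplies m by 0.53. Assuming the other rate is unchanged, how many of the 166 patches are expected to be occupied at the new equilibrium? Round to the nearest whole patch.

Observed p* = 51/166 = 0.30723.
Balance m(1−p*) = e·p* gives e = m(1−p*)/p* = 0.35×0.69277/0.30723 = 0.78921.
New p* = m/(m+e) = 0.18550/(0.18550+0.78921) = 0.19031.
Expected occupied = 166 × 0.19031 = 31.59 ≈ 32.

32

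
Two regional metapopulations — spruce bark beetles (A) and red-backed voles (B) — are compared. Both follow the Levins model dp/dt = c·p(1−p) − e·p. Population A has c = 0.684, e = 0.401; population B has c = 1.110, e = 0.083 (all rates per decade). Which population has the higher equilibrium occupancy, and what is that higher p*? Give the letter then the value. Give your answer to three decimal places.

B, 0.925

A: p*_A = 1 − 0.401/0.684 = 0.4137.
B: p*_B = 1 − 0.083/1.110 = 0.9252.
B is higher at 0.9252.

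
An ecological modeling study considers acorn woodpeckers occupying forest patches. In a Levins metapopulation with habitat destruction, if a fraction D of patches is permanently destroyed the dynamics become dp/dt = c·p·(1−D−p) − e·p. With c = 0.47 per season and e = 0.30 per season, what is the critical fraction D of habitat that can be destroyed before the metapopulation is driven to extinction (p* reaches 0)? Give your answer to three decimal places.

The nontrivial equilibrium is p* = (1−D) − e/c; extinction occurs when this hits zero.
So D_crit = 1 − e/c = 1 − 0.30/0.47 = 1 − 0.6383 = 0.3617.
This equals the undisturbed p*, a classic result of Lande's extension.

0.362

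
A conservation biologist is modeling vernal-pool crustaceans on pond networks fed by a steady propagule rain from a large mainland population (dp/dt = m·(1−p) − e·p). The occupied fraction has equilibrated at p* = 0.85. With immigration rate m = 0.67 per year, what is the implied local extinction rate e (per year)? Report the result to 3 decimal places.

0.118

At equilibrium m(1−p*) = e·p*, so e = m(1−p*)/p*.
e = 0.67 × 0.1500 / 0.85 = 0.1182.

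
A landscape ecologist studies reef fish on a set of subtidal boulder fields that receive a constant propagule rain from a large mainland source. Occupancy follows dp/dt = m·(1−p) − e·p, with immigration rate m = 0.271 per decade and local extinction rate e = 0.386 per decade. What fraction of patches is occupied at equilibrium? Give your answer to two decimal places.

0.41

Setting dp/dt = 0: m − m·p* = e·p*, so m = (m+e)·p*.
p* = m/(m+e) = 0.271/(0.271+0.386) = 0.271/0.6570 = 0.4125.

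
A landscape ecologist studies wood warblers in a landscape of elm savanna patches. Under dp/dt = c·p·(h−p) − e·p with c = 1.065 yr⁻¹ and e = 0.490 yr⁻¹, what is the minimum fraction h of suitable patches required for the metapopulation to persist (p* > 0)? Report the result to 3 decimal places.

p* = h − e/c is positive only when h > e/c.
h_min = e/c = 0.490/1.065 = 0.4601.

0.460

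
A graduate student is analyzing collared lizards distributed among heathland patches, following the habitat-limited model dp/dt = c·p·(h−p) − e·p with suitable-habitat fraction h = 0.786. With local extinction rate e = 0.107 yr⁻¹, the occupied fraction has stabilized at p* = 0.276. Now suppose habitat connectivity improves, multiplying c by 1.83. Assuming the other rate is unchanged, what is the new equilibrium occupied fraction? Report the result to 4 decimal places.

Balance c(h−p*) = e gives c = e/(0.786 − 0.27600) = 0.107/0.51000 = 0.20980.
New p* = 0.786 − e/c = 0.786 − 0.10700/0.38393 = 0.50730.

0.5073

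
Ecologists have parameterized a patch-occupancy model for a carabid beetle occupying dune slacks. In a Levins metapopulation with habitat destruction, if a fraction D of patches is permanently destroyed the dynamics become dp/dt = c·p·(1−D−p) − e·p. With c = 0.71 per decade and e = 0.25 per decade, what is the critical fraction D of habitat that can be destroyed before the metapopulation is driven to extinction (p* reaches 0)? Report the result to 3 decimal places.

The nontrivial equilibrium is p* = (1−D) − e/c; extinction occurs when this hits zero.
So D_crit = 1 − e/c = 1 − 0.25/0.71 = 1 − 0.3521 = 0.6479.
This equals the undisturbed p*, a classic result of Lande's extension.

0.648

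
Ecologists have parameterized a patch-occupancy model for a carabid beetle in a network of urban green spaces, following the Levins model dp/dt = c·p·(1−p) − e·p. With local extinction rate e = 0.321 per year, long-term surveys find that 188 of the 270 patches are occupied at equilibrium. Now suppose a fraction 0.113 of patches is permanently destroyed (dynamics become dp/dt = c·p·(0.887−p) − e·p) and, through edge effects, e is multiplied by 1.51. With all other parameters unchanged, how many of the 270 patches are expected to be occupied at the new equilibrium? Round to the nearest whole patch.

Observed p* = 188/270 = 0.69630.
Balance c(1−p*) = e gives c = e/(1 − 0.69630) = 0.321/0.30370 = 1.05696.
New p* = 0.887 − e/c = 0.887 − 0.48471/1.05696 = 0.42841.
Expected occupied = 270 × 0.42841 = 115.67 ≈ 116.

116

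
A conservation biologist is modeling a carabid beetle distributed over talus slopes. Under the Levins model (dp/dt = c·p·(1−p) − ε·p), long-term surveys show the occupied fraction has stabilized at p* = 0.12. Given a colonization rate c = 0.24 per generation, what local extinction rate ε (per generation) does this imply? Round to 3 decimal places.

0.211

At equilibrium c(1−p*) = ε.
ε = 0.24 × (1 − 0.12) = 0.24 × 0.8800 = 0.2112.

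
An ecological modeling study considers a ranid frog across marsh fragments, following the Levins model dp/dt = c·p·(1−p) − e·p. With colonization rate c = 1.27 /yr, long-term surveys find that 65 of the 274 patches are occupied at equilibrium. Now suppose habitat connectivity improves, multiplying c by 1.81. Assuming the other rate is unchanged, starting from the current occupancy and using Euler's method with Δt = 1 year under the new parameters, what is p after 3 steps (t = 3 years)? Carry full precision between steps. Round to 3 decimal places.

0.580

Observed p* = 65/274 = 0.23723.
Balance c(1−p*) = e gives e = 1.27×(1 − 0.23723) = 0.96872.
Starting from p₀ = 0.23723; update p ← p + (dp/dt)·Δt with the new parameters.
step 1: Δp = +0.18614, p = 0.42337
step 2: Δp = +0.15105, p = 0.57442
step 3: Δp = +0.00549, p = 0.57991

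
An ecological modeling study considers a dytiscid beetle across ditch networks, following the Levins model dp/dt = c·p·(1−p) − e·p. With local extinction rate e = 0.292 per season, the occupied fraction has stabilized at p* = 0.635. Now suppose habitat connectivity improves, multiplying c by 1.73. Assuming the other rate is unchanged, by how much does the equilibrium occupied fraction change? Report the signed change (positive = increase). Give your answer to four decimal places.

0.1540

Balance c(1−p*) = e gives c = e/(1 − 0.63500) = 0.292/0.36500 = 0.80000.
New p* = 1 − e/c = 1 − 0.29200/1.38400 = 0.78902.
Δp* = 0.78902 − 0.63500 = +0.15402.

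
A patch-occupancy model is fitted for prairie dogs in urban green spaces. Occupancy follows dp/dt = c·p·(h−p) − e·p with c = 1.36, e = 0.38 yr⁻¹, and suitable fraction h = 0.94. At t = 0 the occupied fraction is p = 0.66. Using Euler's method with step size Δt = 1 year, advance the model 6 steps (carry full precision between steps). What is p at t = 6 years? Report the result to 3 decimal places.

0.661

Update rule: p ← p + [c·p·(h−p) − e·p]·Δt with Δt = 1.
t = 1: p = 0.66000 + (+0.00053) = 0.66053
t = 2: p = 0.66053 + (+0.00005) = 0.66058
t = 3: p = 0.66058 + (+0.00001) = 0.66059
t = 4: p = 0.66059 + (+0.00000) = 0.66059
t = 5: p = 0.66059 + (+0.00000) = 0.66059
t = 6: p = 0.66059 + (+0.00000) = 0.66059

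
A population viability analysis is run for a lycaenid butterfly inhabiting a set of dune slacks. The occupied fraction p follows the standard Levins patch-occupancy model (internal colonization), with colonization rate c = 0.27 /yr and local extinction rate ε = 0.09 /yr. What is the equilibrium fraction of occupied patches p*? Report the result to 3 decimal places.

At equilibrium, colonization balances extinction: c·p*·(1−p*) = ε·p*.
So p* = 1 − ε/c = 1 − 0.09/0.27 = 1 − 0.3333 = 0.6667.

0.667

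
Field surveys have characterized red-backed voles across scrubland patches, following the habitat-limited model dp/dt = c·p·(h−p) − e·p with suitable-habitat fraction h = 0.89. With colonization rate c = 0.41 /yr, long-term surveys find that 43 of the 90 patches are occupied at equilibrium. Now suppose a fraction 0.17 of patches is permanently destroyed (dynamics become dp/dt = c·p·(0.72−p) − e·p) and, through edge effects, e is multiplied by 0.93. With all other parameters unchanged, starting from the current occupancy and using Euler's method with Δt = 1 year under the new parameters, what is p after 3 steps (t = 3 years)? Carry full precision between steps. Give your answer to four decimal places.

0.4129

Observed p* = 43/90 = 0.47778.
Balance c(h−p*) = e gives e = 0.41×(0.89 − 0.47778) = 0.16901.
Starting from p₀ = 0.47778; update p ← p + (dp/dt)·Δt with the new parameters.
  1  |  dp/dt·Δt = -0.027649  |  p_1 = 0.450129
  2  |  dp/dt·Δt = -0.020946  |  p_2 = 0.429183
  3  |  dp/dt·Δt = -0.016286  |  p_3 = 0.412898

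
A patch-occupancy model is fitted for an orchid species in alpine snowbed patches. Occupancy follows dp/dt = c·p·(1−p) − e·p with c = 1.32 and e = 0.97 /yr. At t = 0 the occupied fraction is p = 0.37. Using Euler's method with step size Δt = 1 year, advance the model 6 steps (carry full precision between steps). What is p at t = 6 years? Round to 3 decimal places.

0.270

Update rule: p ← p + [c·p·(1−p) − e·p]·Δt with Δt = 1.
  1  |  dp/dt·Δt = -0.051208  |  p_1 = 0.318792
  2  |  dp/dt·Δt = -0.022572  |  p_2 = 0.296220
  3  |  dp/dt·Δt = -0.012148  |  p_3 = 0.284072
  4  |  dp/dt·Δt = -0.007095  |  p_4 = 0.276977
  5  |  dp/dt·Δt = -0.004324  |  p_5 = 0.272654
  6  |  dp/dt·Δt = -0.002700  |  p_6 = 0.269954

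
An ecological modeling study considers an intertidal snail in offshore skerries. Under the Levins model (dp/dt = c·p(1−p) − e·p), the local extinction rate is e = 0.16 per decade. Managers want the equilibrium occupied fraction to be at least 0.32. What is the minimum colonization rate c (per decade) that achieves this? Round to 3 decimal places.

0.235

p* = 1 − e/c ≥ 0.32 requires e/c ≤ 0.6800, i.e. c ≥ e/0.6800.
c_min = 0.16/0.6800 = 0.2353.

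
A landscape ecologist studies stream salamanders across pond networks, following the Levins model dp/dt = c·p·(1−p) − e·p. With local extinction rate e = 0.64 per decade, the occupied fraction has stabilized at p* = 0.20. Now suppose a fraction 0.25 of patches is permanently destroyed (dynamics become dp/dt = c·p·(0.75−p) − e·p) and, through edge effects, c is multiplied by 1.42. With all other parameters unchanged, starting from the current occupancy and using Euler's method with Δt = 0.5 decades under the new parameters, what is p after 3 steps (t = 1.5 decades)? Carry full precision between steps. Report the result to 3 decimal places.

0.196

Balance c(1−p*) = e gives c = e/(1 − 0.20000) = 0.64/0.80000 = 0.80000.
Starting from p₀ = 0.20000; update p ← p + (dp/dt)·Δt with the new parameters.
  1  |  dp/dt·Δt = -0.001520  |  p_1 = 0.198480
  2  |  dp/dt·Δt = -0.001337  |  p_2 = 0.197143
  3  |  dp/dt·Δt = -0.001178  |  p_3 = 0.195965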